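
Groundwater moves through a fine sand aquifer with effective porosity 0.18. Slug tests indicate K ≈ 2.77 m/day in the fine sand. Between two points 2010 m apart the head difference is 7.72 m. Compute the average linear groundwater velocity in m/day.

Hydraulic gradient i = Δh / L = 7.72 / 2010 = 0.003841.
Darcy flux q = K · i = 2.770 × 0.003841 = 0.01064 m/day.
Seepage velocity v = q / n_e = 0.01064 / 0.18 = 0.05911 m/day.

0.0591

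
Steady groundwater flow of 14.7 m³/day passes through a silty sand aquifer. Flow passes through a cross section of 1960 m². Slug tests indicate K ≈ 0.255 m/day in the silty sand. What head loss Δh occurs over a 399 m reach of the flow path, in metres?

From Q = K·A·i, i = Q / (K·A) = 14.7 / (0.2550 × 1960) = 0.02941.
Head loss Δh = i · L = 0.02941 × 399 = 11.74 m.

11.7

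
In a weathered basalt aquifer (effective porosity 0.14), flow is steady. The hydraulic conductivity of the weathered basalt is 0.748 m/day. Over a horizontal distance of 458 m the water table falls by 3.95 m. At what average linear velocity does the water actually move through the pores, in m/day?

0.0461

Hydraulic gradient i = Δh / L = 3.95 / 458 = 0.008624.
Darcy flux q = K · i = 0.7480 × 0.008624 = 0.006451 m/day.
Seepage velocity v = q / n_e = 0.006451 / 0.14 = 0.04608 m/day.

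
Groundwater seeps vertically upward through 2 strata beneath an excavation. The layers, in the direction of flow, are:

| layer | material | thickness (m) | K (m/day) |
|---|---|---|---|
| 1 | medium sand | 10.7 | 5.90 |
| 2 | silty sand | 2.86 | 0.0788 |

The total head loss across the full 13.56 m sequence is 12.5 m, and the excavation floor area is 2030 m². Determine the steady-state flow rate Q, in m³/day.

Flow is perpendicular to layering, so the layers act in series and the equivalent K is the thickness-weighted harmonic mean.
Total thickness L = 10.7 + 2.86 = 13.56 m.
Σ(b_i/K_i) = 10.7/5.90 + 2.86/0.0788 = 38.11 d.
K_eq = L / Σ(b_i/K_i) = 13.56 / 38.11 = 0.3558 m/day.
Q = K_eq · A · (Δh/L) = 0.3558 × 2030 × (12.5/13.56) = 665.9 m³/day.

666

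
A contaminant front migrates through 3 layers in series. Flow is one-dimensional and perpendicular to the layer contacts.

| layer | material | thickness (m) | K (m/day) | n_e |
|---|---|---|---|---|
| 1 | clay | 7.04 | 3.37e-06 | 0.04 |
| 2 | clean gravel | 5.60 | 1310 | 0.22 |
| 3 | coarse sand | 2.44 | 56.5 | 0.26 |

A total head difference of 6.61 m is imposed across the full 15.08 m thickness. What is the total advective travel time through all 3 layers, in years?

1860

With flow normal to the layers, continuity requires the same specific discharge q through every layer.
Σ(b_i/K_i) = 7.04/3.37e-06 + 5.60/1310 + 2.44/56.5 = 2.089e+06 d.
q = Δh / Σ(b_i/K_i) = 6.61 / 2.089e+06 = 3.164e-06 m/day.
In each layer the seepage velocity is v_i = q/n_i, so the layer transit time is t_i = b_i·n_i / q:
  layer 1 (clay): t_1 = 7.04 × 0.04 / 3.164e-06 = 88997 d
  layer 2 (clean gravel): t_2 = 5.60 × 0.22 / 3.164e-06 = 3.894e+05 d
  layer 3 (coarse sand): t_3 = 2.44 × 0.26 / 3.164e-06 = 2.005e+05 d
Total t = Σ t_i = 6.789e+05 days = 1859 years.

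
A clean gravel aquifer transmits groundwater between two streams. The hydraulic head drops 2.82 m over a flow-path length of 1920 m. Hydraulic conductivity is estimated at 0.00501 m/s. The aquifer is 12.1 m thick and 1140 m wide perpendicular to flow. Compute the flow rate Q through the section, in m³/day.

8770

Convert K: 0.00501 m/s × 86400 = 432.9 m/day.
Cross-sectional area A = 1140 × 12.1 = 13794 m².
Hydraulic gradient i = Δh / L = 2.82 / 1920 = 0.001469.
Darcy's law: Q = K · A · i = 432.9 × 13794 × 0.001469 = 8770 m³/day.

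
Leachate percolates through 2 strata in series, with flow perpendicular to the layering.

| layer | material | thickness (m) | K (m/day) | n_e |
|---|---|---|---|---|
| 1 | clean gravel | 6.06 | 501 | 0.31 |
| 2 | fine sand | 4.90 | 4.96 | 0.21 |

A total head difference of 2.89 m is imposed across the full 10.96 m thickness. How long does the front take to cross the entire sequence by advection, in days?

1.01

With flow normal to the layers, continuity requires the same specific discharge q through every layer.
Σ(b_i/K_i) = 6.06/501 + 4.90/4.96 = 1.0000 d.
q = Δh / Σ(b_i/K_i) = 2.89 / 1.0000 = 2.890 m/day.
In each layer the seepage velocity is v_i = q/n_i, so the layer transit time is t_i = b_i·n_i / q:
  layer 1 (clean gravel): t_1 = 6.06 × 0.31 / 2.890 = 0.6500 d
  layer 2 (fine sand): t_2 = 4.90 × 0.21 / 2.890 = 0.3561 d
Total t = Σ t_i = 1.006 days.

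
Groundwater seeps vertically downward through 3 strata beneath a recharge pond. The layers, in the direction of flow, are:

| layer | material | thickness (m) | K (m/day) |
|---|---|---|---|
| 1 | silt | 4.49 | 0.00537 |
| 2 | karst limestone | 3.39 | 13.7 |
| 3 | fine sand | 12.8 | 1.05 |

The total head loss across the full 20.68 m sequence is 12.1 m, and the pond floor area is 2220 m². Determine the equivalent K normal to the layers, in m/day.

0.0244

Flow is perpendicular to layering, so the layers act in series and the equivalent K is the thickness-weighted harmonic mean.
Total thickness L = 4.49 + 3.39 + 12.8 = 20.68 m.
Σ(b_i/K_i) = 4.49/0.00537 + 3.39/13.7 + 12.8/1.05 = 848.6 d.
K_eq = L / Σ(b_i/K_i) = 20.68 / 848.6 = 0.02437 m/day.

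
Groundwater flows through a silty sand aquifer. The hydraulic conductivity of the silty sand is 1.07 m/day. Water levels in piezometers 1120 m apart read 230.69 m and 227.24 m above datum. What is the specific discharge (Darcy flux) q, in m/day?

Hydraulic gradient i = (230.69 − 227.24) / 1120 = 3.45 / 1120 = 0.003080.
Specific discharge q = K · i = 1.070 × 0.003080 = 0.003296 m/day.

0.00330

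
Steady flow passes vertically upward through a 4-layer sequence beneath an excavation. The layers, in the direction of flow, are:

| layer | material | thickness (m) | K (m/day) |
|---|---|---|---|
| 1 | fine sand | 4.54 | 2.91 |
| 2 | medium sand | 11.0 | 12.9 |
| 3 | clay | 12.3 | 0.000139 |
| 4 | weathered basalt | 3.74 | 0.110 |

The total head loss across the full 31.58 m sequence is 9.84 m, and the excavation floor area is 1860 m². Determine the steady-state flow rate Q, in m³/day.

0.207

Flow is perpendicular to layering, so the layers act in series and the equivalent K is the thickness-weighted harmonic mean.
Total thickness L = 4.54 + 11.0 + 12.3 + 3.74 = 31.58 m.
Σ(b_i/K_i) = 4.54/2.91 + 11.0/12.9 + 12.3/0.000139 + 3.74/0.110 = 88526 d.
K_eq = L / Σ(b_i/K_i) = 31.58 / 88526 = 0.0003567 m/day.
Q = K_eq · A · (Δh/L) = 0.0003567 × 1860 × (9.84/31.58) = 0.2067 m³/day.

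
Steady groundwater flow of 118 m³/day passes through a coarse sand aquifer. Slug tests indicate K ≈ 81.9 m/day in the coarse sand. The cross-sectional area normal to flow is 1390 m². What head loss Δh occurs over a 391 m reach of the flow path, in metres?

0.405

From Q = K·A·i, i = Q / (K·A) = 118 / (81.90 × 1390) = 0.001037.
Head loss Δh = i · L = 0.001037 × 391 = 0.4053 m.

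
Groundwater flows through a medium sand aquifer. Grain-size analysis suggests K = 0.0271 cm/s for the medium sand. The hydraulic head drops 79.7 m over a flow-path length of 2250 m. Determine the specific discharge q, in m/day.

Convert K: 0.0271 cm/s × 864 = 23.41 m/day.
Hydraulic gradient i = Δh / L = 79.7 / 2250 = 0.03542.
Specific discharge q = K · i = 23.41 × 0.03542 = 0.8294 m/day.

0.829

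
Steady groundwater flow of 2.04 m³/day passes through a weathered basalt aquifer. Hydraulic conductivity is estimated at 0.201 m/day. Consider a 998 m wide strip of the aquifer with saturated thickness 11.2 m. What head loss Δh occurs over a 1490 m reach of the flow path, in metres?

Cross-sectional area A = 998 × 11.2 = 11178 m².
From Q = K·A·i, i = Q / (K·A) = 2.04 / (0.2010 × 11178) = 0.0009080.
Head loss Δh = i · L = 0.0009080 × 1490 = 1.353 m.

1.35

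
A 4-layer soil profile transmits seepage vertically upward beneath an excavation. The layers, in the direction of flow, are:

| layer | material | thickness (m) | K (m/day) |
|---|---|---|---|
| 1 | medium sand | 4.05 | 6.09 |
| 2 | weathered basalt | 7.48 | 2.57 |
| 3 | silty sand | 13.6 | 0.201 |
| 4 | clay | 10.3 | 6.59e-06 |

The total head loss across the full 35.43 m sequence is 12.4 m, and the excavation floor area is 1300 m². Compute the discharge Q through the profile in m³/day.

Flow is perpendicular to layering, so the layers act in series and the equivalent K is the thickness-weighted harmonic mean.
Total thickness L = 4.05 + 7.48 + 13.6 + 10.3 = 35.43 m.
Σ(b_i/K_i) = 4.05/6.09 + 7.48/2.57 + 13.6/0.201 + 10.3/6.59e-06 = 1.563e+06 d.
K_eq = L / Σ(b_i/K_i) = 35.43 / 1.563e+06 = 2.267e-05 m/day.
Q = K_eq · A · (Δh/L) = 2.267e-05 × 1300 × (12.4/35.43) = 0.01031 m³/day.

0.0103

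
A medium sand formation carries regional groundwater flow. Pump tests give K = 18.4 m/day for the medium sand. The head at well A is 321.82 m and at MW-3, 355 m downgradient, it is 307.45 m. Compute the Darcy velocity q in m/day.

0.745

Hydraulic gradient i = (321.82 − 307.45) / 355 = 14.37 / 355 = 0.04048.
Specific discharge q = K · i = 18.40 × 0.04048 = 0.7448 m/day.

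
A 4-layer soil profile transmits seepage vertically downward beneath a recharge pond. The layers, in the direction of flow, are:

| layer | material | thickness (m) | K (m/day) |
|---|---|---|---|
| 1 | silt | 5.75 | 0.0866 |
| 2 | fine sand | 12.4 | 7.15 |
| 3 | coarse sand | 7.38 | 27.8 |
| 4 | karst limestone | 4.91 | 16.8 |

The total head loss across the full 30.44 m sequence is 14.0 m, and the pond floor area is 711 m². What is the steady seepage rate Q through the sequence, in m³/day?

145

Flow is perpendicular to layering, so the layers act in series and the equivalent K is the thickness-weighted harmonic mean.
Total thickness L = 5.75 + 12.4 + 7.38 + 4.91 = 30.44 m.
Σ(b_i/K_i) = 5.75/0.0866 + 12.4/7.15 + 7.38/27.8 + 4.91/16.8 = 68.69 d.
K_eq = L / Σ(b_i/K_i) = 30.44 / 68.69 = 0.4432 m/day.
Q = K_eq · A · (Δh/L) = 0.4432 × 711 × (14.0/30.44) = 144.9 m³/day.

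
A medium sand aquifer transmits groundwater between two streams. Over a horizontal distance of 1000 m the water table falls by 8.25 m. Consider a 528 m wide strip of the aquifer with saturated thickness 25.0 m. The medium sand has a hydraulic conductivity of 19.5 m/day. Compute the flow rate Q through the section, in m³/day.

2120

Cross-sectional area A = 528 × 25.0 = 13200 m².
Hydraulic gradient i = Δh / L = 8.25 / 1000 = 0.008250.
Darcy's law: Q = K · A · i = 19.50 × 13200 × 0.008250 = 2124 m³/day.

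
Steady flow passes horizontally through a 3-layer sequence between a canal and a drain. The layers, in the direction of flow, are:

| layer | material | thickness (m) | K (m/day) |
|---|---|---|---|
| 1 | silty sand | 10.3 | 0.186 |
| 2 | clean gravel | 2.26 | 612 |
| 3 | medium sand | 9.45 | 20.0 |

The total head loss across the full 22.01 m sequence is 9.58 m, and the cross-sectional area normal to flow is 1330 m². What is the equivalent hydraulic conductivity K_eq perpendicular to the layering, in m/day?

Flow is perpendicular to layering, so the layers act in series and the equivalent K is the thickness-weighted harmonic mean.
Total thickness L = 10.3 + 2.26 + 9.45 = 22.01 m.
Σ(b_i/K_i) = 10.3/0.186 + 2.26/612 + 9.45/20.0 = 55.85 d.
K_eq = L / Σ(b_i/K_i) = 22.01 / 55.85 = 0.3941 m/day.

0.394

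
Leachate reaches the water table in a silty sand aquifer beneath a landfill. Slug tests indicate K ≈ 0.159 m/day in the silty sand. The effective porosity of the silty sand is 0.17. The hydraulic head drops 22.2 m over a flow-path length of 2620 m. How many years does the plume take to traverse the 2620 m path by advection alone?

Hydraulic gradient i = Δh / L = 22.2 / 2620 = 0.008473.
Darcy flux q = K · i = 0.1590 × 0.008473 = 0.001347 m/day.
Seepage velocity v = q / n_e = 0.001347 / 0.17 = 0.007925 m/day.
Travel time t = L / v = 2620 / 0.007925 = 3.306e+05 days = 905.1 years.

905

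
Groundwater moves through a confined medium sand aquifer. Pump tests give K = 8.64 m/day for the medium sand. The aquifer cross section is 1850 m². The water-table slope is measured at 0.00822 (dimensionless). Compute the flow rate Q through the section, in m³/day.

131

Hydraulic gradient i = 0.00822.
Darcy's law: Q = K · A · i = 8.640 × 1850 × 0.008220 = 131.4 m³/day.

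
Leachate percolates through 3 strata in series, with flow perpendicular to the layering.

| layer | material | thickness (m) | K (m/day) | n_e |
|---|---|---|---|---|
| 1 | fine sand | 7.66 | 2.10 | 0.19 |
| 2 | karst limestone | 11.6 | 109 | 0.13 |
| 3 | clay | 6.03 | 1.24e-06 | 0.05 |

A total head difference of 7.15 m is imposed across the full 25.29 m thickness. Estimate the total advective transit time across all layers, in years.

6080

With flow normal to the layers, continuity requires the same specific discharge q through every layer.
Σ(b_i/K_i) = 7.66/2.10 + 11.6/109 + 6.03/1.24e-06 = 4.863e+06 d.
q = Δh / Σ(b_i/K_i) = 7.15 / 4.863e+06 = 1.470e-06 m/day.
In each layer the seepage velocity is v_i = q/n_i, so the layer transit time is t_i = b_i·n_i / q:
  layer 1 (fine sand): t_1 = 7.66 × 0.19 / 1.470e-06 = 9.899e+05 d
  layer 2 (karst limestone): t_2 = 11.6 × 0.13 / 1.470e-06 = 1.026e+06 d
  layer 3 (clay): t_3 = 6.03 × 0.05 / 1.470e-06 = 2.051e+05 d
Total t = Σ t_i = 2.221e+06 days = 6080 years.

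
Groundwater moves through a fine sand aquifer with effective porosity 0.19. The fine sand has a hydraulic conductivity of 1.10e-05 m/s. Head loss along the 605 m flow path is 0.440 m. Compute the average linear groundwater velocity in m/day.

0.00364

Convert K: 1.10e-05 m/s × 86400 = 0.9504 m/day.
Hydraulic gradient i = Δh / L = 0.440 / 605 = 0.0007273.
Darcy flux q = K · i = 0.9504 × 0.0007273 = 0.0006912 m/day.
Seepage velocity v = q / n_e = 0.0006912 / 0.19 = 0.003638 m/day.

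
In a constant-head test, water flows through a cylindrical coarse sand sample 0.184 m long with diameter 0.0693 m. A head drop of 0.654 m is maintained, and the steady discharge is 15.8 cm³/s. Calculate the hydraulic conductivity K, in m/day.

102

Cross-sectional area A = π·(d/2)² = π × (0.0693/2)² = 0.003772 m².
Convert discharge: 15.8 cm³/s = 1.580e-05 m³/s.
Darcy's law rearranged: K = Q·L / (A·Δh) = 1.580e-05 × 0.184 / (0.003772 × 0.654) = 0.001179 m/s = 101.8 m/day.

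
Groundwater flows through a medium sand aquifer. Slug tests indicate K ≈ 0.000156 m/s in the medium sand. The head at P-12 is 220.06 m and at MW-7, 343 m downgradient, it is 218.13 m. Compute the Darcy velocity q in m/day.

Convert K: 0.000156 m/s × 86400 = 13.48 m/day.
Hydraulic gradient i = (220.06 − 218.13) / 343 = 1.93 / 343 = 0.005627.
Specific discharge q = K · i = 13.48 × 0.005627 = 0.07584 m/day.

0.0758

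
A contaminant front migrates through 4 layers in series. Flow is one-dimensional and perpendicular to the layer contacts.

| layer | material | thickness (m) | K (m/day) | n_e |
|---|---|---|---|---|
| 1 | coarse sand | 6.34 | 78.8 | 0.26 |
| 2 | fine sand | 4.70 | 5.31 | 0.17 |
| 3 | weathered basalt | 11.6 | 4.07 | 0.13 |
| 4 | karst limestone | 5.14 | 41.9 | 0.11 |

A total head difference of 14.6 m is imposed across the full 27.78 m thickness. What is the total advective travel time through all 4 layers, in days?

1.22

With flow normal to the layers, continuity requires the same specific discharge q through every layer.
Σ(b_i/K_i) = 6.34/78.8 + 4.70/5.31 + 11.6/4.07 + 5.14/41.9 = 3.938 d.
q = Δh / Σ(b_i/K_i) = 14.6 / 3.938 = 3.707 m/day.
In each layer the seepage velocity is v_i = q/n_i, so the layer transit time is t_i = b_i·n_i / q:
  layer 1 (coarse sand): t_1 = 6.34 × 0.26 / 3.707 = 0.4447 d
  layer 2 (fine sand): t_2 = 4.70 × 0.17 / 3.707 = 0.2155 d
  layer 3 (weathered basalt): t_3 = 11.6 × 0.13 / 3.707 = 0.4068 d
  layer 4 (karst limestone): t_4 = 5.14 × 0.11 / 3.707 = 0.1525 d
Total t = Σ t_i = 1.219 days.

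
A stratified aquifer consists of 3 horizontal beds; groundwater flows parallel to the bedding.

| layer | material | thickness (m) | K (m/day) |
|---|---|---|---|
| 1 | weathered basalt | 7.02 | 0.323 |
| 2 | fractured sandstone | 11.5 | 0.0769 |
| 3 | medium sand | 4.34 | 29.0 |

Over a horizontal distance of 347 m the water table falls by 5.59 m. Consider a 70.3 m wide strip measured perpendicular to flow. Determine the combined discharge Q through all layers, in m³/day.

Flow is parallel to layering, so each bed carries its own Darcy discharge and the transmissivities add.
Σ(K_i·b_i) = 0.323×7.02 + 0.0769×11.5 + 29.0×4.34 = 129.0 m²/day.
Hydraulic gradient i = Δh / L = 5.59 / 347 = 0.01611.
Q = Σ(K_i·b_i) · W · i = 129.0 × 70.3 × 0.01611 = 146.1 m³/day.

146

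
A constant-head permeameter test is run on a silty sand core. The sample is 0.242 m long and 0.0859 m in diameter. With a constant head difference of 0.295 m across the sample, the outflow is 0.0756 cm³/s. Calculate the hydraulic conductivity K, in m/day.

Cross-sectional area A = π·(d/2)² = π × (0.0859/2)² = 0.005795 m².
Convert discharge: 0.0756 cm³/s = 7.560e-08 m³/s.
Darcy's law rearranged: K = Q·L / (A·Δh) = 7.560e-08 × 0.242 / (0.005795 × 0.295) = 1.070e-05 m/s = 0.9246 m/day.

0.925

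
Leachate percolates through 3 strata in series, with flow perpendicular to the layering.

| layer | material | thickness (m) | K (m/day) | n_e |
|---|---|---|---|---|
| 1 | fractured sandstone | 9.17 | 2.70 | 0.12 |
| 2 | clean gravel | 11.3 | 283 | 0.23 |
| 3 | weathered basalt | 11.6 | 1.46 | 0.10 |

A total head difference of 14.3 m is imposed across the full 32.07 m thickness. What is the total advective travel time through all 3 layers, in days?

3.87

With flow normal to the layers, continuity requires the same specific discharge q through every layer.
Σ(b_i/K_i) = 9.17/2.70 + 11.3/283 + 11.6/1.46 = 11.38 d.
q = Δh / Σ(b_i/K_i) = 14.3 / 11.38 = 1.256 m/day.
In each layer the seepage velocity is v_i = q/n_i, so the layer transit time is t_i = b_i·n_i / q:
  layer 1 (fractured sandstone): t_1 = 9.17 × 0.12 / 1.256 = 0.8758 d
  layer 2 (clean gravel): t_2 = 11.3 × 0.23 / 1.256 = 2.069 d
  layer 3 (weathered basalt): t_3 = 11.6 × 0.10 / 1.256 = 0.9232 d
Total t = Σ t_i = 3.868 days.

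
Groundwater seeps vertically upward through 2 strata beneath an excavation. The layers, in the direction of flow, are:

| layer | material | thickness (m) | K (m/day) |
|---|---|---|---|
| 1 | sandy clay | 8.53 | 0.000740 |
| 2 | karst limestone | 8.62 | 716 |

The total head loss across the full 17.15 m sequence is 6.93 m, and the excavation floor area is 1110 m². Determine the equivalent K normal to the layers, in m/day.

0.00149

Flow is perpendicular to layering, so the layers act in series and the equivalent K is the thickness-weighted harmonic mean.
Total thickness L = 8.53 + 8.62 = 17.15 m.
Σ(b_i/K_i) = 8.53/0.000740 + 8.62/716 = 11527 d.
K_eq = L / Σ(b_i/K_i) = 17.15 / 11527 = 0.001488 m/day.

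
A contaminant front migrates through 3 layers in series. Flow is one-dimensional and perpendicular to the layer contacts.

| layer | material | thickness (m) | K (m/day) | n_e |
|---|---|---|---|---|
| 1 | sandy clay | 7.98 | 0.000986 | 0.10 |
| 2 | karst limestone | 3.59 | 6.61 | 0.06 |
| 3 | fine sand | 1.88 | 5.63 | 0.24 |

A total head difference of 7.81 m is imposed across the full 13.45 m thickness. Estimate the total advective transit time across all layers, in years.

4.16

With flow normal to the layers, continuity requires the same specific discharge q through every layer.
Σ(b_i/K_i) = 7.98/0.000986 + 3.59/6.61 + 1.88/5.63 = 8094 d.
q = Δh / Σ(b_i/K_i) = 7.81 / 8094 = 0.0009649 m/day.
In each layer the seepage velocity is v_i = q/n_i, so the layer transit time is t_i = b_i·n_i / q:
  layer 1 (sandy clay): t_1 = 7.98 × 0.10 / 0.0009649 = 827.0 d
  layer 2 (karst limestone): t_2 = 3.59 × 0.06 / 0.0009649 = 223.2 d
  layer 3 (fine sand): t_3 = 1.88 × 0.24 / 0.0009649 = 467.6 d
Total t = Σ t_i = 1518 days = 4.156 years.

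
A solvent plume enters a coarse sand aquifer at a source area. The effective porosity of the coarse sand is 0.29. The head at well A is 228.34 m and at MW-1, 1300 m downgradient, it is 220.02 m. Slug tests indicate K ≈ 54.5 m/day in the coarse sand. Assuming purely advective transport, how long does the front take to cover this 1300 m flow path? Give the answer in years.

Hydraulic gradient i = (228.34 − 220.02) / 1300 = 8.32 / 1300 = 0.006400.
Darcy flux q = K · i = 54.50 × 0.006400 = 0.3488 m/day.
Seepage velocity v = q / n_e = 0.3488 / 0.29 = 1.203 m/day.
Travel time t = L / v = 1300 / 1.203 = 1081 days = 2.959 years.

2.96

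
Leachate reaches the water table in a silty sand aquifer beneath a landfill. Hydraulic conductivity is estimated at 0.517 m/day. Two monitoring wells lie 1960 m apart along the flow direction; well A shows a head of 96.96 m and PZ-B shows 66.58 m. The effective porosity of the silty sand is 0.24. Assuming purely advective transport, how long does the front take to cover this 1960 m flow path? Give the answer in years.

Hydraulic gradient i = (96.96 − 66.58) / 1960 = 30.38 / 1960 = 0.01550.
Darcy flux q = K · i = 0.5170 × 0.01550 = 0.008013 m/day.
Seepage velocity v = q / n_e = 0.008013 / 0.24 = 0.03339 m/day.
Travel time t = L / v = 1960 / 0.03339 = 58701 days = 160.7 years.

161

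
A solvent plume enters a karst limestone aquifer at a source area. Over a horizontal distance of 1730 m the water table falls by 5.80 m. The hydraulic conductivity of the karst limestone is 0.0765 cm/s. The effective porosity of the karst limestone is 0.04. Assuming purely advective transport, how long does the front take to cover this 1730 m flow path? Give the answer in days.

Convert K: 0.0765 cm/s × 864 = 66.10 m/day.
Hydraulic gradient i = Δh / L = 5.80 / 1730 = 0.003353.
Darcy flux q = K · i = 66.10 × 0.003353 = 0.2216 m/day.
Seepage velocity v = q / n_e = 0.2216 / 0.04 = 5.540 m/day.
Travel time t = L / v = 1730 / 5.540 = 312.3 days.

312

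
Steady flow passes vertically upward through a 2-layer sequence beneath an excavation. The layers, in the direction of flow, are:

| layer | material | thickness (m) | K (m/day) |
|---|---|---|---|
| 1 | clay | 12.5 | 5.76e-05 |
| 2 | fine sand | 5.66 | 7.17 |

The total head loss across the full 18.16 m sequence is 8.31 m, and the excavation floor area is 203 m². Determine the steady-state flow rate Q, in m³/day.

0.00777

Flow is perpendicular to layering, so the layers act in series and the equivalent K is the thickness-weighted harmonic mean.
Total thickness L = 12.5 + 5.66 = 18.16 m.
Σ(b_i/K_i) = 12.5/5.76e-05 + 5.66/7.17 = 2.170e+05 d.
K_eq = L / Σ(b_i/K_i) = 18.16 / 2.170e+05 = 8.368e-05 m/day.
Q = K_eq · A · (Δh/L) = 8.368e-05 × 203 × (8.31/18.16) = 0.007773 m³/day.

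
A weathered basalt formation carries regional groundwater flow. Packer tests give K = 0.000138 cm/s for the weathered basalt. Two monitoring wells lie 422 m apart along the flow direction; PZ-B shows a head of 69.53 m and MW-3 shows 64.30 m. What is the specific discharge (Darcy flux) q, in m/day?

Convert K: 0.000138 cm/s × 864 = 0.1192 m/day.
Hydraulic gradient i = (69.53 − 64.30) / 422 = 5.23 / 422 = 0.01239.
Specific discharge q = K · i = 0.1192 × 0.01239 = 0.001478 m/day.

0.00148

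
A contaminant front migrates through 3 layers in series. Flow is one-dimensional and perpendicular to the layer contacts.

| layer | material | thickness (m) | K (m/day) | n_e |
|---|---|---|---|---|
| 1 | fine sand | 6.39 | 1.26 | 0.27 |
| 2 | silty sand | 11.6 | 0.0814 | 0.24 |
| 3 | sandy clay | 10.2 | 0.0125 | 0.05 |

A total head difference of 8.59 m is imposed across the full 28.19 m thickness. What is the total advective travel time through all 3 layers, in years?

With flow normal to the layers, continuity requires the same specific discharge q through every layer.
Σ(b_i/K_i) = 6.39/1.26 + 11.6/0.0814 + 10.2/0.0125 = 963.6 d.
q = Δh / Σ(b_i/K_i) = 8.59 / 963.6 = 0.008915 m/day.
In each layer the seepage velocity is v_i = q/n_i, so the layer transit time is t_i = b_i·n_i / q:
  layer 1 (fine sand): t_1 = 6.39 × 0.27 / 0.008915 = 193.5 d
  layer 2 (silty sand): t_2 = 11.6 × 0.24 / 0.008915 = 312.3 d
  layer 3 (sandy clay): t_3 = 10.2 × 0.05 / 0.008915 = 57.21 d
Total t = Σ t_i = 563.0 days = 1.542 years.

1.54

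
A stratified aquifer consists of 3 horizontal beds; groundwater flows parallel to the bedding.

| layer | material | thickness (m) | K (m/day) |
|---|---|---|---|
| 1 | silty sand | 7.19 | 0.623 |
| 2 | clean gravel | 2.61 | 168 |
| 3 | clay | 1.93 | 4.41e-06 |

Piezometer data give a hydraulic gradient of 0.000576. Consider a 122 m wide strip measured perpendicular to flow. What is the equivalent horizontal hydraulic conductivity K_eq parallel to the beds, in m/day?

37.8

Flow is parallel to layering, so each bed carries its own Darcy discharge and the transmissivities add.
Σ(K_i·b_i) = 0.623×7.19 + 168×2.61 + 4.41e-06×1.93 = 443.0 m²/day.
Total thickness b = 11.73 m, so K_eq = Σ(K_i·b_i)/b = 37.76 m/day.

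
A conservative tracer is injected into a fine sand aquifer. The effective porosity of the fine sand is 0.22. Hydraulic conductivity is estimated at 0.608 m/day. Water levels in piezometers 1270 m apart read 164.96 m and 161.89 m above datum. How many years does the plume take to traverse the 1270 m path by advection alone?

520

Hydraulic gradient i = (164.96 − 161.89) / 1270 = 3.07 / 1270 = 0.002417.
Darcy flux q = K · i = 0.6080 × 0.002417 = 0.001470 m/day.
Seepage velocity v = q / n_e = 0.001470 / 0.22 = 0.006681 m/day.
Travel time t = L / v = 1270 / 0.006681 = 1.901e+05 days = 520.5 years.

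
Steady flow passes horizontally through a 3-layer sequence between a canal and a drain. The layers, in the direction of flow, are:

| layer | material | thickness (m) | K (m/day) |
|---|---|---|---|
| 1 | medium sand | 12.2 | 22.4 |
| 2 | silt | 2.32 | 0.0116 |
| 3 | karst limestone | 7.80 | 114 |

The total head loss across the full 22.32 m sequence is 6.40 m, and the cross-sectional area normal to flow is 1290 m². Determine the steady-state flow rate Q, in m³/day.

Flow is perpendicular to layering, so the layers act in series and the equivalent K is the thickness-weighted harmonic mean.
Total thickness L = 12.2 + 2.32 + 7.80 = 22.32 m.
Σ(b_i/K_i) = 12.2/22.4 + 2.32/0.0116 + 7.80/114 = 200.6 d.
K_eq = L / Σ(b_i/K_i) = 22.32 / 200.6 = 0.1113 m/day.
Q = K_eq · A · (Δh/L) = 0.1113 × 1290 × (6.40/22.32) = 41.15 m³/day.

41.2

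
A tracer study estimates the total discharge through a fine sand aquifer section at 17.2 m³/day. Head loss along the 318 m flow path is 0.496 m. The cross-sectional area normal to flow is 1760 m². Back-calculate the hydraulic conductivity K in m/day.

6.27

Hydraulic gradient i = Δh / L = 0.496 / 318 = 0.001560.
From Q = K·A·i, K = Q / (A·i) = 17.2 / (1760 × 0.001560) = 6.266 m/day.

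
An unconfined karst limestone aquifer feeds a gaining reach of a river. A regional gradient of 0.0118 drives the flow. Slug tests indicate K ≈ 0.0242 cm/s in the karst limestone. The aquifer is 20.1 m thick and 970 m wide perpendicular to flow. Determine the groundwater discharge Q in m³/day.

Convert K: 0.0242 cm/s × 864 = 20.91 m/day.
Cross-sectional area A = 970 × 20.1 = 19497 m².
Hydraulic gradient i = 0.0118.
Darcy's law: Q = K · A · i = 20.91 × 19497 × 0.01180 = 4810 m³/day.

4810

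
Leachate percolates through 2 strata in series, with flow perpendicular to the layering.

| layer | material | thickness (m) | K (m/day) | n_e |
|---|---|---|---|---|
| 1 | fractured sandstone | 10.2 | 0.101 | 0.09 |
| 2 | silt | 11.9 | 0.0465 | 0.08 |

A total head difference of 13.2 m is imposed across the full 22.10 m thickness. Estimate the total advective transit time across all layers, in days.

With flow normal to the layers, continuity requires the same specific discharge q through every layer.
Σ(b_i/K_i) = 10.2/0.101 + 11.9/0.0465 = 356.9 d.
q = Δh / Σ(b_i/K_i) = 13.2 / 356.9 = 0.03698 m/day.
In each layer the seepage velocity is v_i = q/n_i, so the layer transit time is t_i = b_i·n_i / q:
  layer 1 (fractured sandstone): t_1 = 10.2 × 0.09 / 0.03698 = 24.82 d
  layer 2 (silt): t_2 = 11.9 × 0.08 / 0.03698 = 25.74 d
Total t = Σ t_i = 50.56 days.

50.6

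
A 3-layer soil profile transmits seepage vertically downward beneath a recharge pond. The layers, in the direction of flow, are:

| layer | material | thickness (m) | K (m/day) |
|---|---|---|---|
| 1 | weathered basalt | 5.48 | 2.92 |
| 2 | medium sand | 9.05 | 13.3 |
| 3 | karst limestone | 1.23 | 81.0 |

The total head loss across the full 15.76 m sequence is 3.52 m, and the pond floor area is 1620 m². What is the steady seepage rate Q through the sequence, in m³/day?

Flow is perpendicular to layering, so the layers act in series and the equivalent K is the thickness-weighted harmonic mean.
Total thickness L = 5.48 + 9.05 + 1.23 = 15.76 m.
Σ(b_i/K_i) = 5.48/2.92 + 9.05/13.3 + 1.23/81.0 = 2.572 d.
K_eq = L / Σ(b_i/K_i) = 15.76 / 2.572 = 6.127 m/day.
Q = K_eq · A · (Δh/L) = 6.127 × 1620 × (3.52/15.76) = 2217 m³/day.

2220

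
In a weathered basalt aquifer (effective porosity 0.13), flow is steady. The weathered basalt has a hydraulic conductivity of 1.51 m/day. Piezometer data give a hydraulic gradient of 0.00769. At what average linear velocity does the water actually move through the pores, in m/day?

0.0893

Hydraulic gradient i = 0.00769.
Darcy flux q = K · i = 1.510 × 0.007690 = 0.01161 m/day.
Seepage velocity v = q / n_e = 0.01161 / 0.13 = 0.08932 m/day.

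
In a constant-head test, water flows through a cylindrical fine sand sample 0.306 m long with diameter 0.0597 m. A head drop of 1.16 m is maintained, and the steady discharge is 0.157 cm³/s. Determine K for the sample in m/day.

Cross-sectional area A = π·(d/2)² = π × (0.0597/2)² = 0.002799 m².
Convert discharge: 0.157 cm³/s = 1.570e-07 m³/s.
Darcy's law rearranged: K = Q·L / (A·Δh) = 1.570e-07 × 0.306 / (0.002799 × 1.16) = 1.480e-05 m/s = 1.278 m/day.

1.28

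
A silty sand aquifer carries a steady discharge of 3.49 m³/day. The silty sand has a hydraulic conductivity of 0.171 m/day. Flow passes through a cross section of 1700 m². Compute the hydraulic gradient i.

0.0120

From Q = K·A·i, i = Q / (K·A) = 3.49 / (0.1710 × 1700) = 0.01201.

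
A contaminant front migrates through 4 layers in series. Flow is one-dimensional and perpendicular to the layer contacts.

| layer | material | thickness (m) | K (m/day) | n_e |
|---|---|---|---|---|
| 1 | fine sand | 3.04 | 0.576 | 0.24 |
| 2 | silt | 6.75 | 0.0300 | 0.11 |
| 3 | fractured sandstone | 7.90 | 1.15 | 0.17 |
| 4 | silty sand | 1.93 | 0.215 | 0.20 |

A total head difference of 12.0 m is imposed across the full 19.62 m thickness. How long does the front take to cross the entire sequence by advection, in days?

With flow normal to the layers, continuity requires the same specific discharge q through every layer.
Σ(b_i/K_i) = 3.04/0.576 + 6.75/0.0300 + 7.90/1.15 + 1.93/0.215 = 246.1 d.
q = Δh / Σ(b_i/K_i) = 12.0 / 246.1 = 0.04876 m/day.
In each layer the seepage velocity is v_i = q/n_i, so the layer transit time is t_i = b_i·n_i / q:
  layer 1 (fine sand): t_1 = 3.04 × 0.24 / 0.04876 = 14.96 d
  layer 2 (silt): t_2 = 6.75 × 0.11 / 0.04876 = 15.23 d
  layer 3 (fractured sandstone): t_3 = 7.90 × 0.17 / 0.04876 = 27.55 d
  layer 4 (silty sand): t_4 = 1.93 × 0.20 / 0.04876 = 7.917 d
Total t = Σ t_i = 65.66 days.

65.7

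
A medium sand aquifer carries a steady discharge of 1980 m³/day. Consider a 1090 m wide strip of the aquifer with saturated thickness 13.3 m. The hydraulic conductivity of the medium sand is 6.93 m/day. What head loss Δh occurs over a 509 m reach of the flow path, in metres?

10.0

Cross-sectional area A = 1090 × 13.3 = 14497 m².
From Q = K·A·i, i = Q / (K·A) = 1980 / (6.930 × 14497) = 0.01971.
Head loss Δh = i · L = 0.01971 × 509 = 10.03 m.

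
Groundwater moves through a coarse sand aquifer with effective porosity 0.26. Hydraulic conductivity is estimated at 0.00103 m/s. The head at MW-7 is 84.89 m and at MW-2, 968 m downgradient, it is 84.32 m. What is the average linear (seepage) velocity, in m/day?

Convert K: 0.00103 m/s × 86400 = 88.99 m/day.
Hydraulic gradient i = (84.89 − 84.32) / 968 = 0.57 / 968 = 0.0005888.
Darcy flux q = K · i = 88.99 × 0.0005888 = 0.05240 m/day.
Seepage velocity v = q / n_e = 0.05240 / 0.26 = 0.2015 m/day.

0.202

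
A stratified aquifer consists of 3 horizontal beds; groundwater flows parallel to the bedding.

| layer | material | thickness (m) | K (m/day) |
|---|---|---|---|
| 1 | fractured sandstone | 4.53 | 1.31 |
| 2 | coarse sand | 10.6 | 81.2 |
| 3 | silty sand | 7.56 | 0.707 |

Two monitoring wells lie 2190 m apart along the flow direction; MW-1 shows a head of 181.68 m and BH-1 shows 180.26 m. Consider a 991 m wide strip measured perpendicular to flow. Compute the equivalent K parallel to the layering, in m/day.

Flow is parallel to layering, so each bed carries its own Darcy discharge and the transmissivities add.
Σ(K_i·b_i) = 1.31×4.53 + 81.2×10.6 + 0.707×7.56 = 872.0 m²/day.
Total thickness b = 22.69 m, so K_eq = Σ(K_i·b_i)/b = 38.43 m/day.

38.4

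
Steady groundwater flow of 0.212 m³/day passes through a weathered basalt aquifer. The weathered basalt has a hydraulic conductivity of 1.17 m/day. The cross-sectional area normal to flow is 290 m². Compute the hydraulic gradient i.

From Q = K·A·i, i = Q / (K·A) = 0.212 / (1.170 × 290.0) = 0.0006248.

0.000625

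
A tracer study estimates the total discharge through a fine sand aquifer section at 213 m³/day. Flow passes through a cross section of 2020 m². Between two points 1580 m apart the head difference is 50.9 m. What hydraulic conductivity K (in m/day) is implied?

Hydraulic gradient i = Δh / L = 50.9 / 1580 = 0.03222.
From Q = K·A·i, K = Q / (A·i) = 213 / (2020 × 0.03222) = 3.273 m/day.

3.27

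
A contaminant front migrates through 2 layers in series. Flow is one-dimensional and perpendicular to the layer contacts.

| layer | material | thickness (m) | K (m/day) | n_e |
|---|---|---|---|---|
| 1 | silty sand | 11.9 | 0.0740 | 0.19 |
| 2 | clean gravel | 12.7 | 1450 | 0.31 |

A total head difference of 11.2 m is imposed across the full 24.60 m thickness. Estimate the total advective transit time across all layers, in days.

89.0

With flow normal to the layers, continuity requires the same specific discharge q through every layer.
Σ(b_i/K_i) = 11.9/0.0740 + 12.7/1450 = 160.8 d.
q = Δh / Σ(b_i/K_i) = 11.2 / 160.8 = 0.06964 m/day.
In each layer the seepage velocity is v_i = q/n_i, so the layer transit time is t_i = b_i·n_i / q:
  layer 1 (silty sand): t_1 = 11.9 × 0.19 / 0.06964 = 32.47 d
  layer 2 (clean gravel): t_2 = 12.7 × 0.31 / 0.06964 = 56.53 d
Total t = Σ t_i = 89.00 days.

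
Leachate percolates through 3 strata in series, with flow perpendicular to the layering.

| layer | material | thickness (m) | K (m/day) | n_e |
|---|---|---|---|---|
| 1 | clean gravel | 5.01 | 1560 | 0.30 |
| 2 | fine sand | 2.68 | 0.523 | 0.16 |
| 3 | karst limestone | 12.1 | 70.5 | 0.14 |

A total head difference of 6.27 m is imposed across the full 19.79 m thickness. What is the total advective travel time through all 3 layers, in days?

With flow normal to the layers, continuity requires the same specific discharge q through every layer.
Σ(b_i/K_i) = 5.01/1560 + 2.68/0.523 + 12.1/70.5 = 5.299 d.
q = Δh / Σ(b_i/K_i) = 6.27 / 5.299 = 1.183 m/day.
In each layer the seepage velocity is v_i = q/n_i, so the layer transit time is t_i = b_i·n_i / q:
  layer 1 (clean gravel): t_1 = 5.01 × 0.30 / 1.183 = 1.270 d
  layer 2 (fine sand): t_2 = 2.68 × 0.16 / 1.183 = 0.3624 d
  layer 3 (karst limestone): t_3 = 12.1 × 0.14 / 1.183 = 1.432 d
Total t = Σ t_i = 3.064 days.

3.06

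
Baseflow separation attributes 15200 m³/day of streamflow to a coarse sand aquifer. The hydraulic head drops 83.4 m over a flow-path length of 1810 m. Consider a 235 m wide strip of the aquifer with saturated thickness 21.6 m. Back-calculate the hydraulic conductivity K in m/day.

Cross-sectional area A = 235 × 21.6 = 5076 m².
Hydraulic gradient i = Δh / L = 83.4 / 1810 = 0.04608.
From Q = K·A·i, K = Q / (A·i) = 15200 / (5076 × 0.04608) = 64.99 m/day.

65.0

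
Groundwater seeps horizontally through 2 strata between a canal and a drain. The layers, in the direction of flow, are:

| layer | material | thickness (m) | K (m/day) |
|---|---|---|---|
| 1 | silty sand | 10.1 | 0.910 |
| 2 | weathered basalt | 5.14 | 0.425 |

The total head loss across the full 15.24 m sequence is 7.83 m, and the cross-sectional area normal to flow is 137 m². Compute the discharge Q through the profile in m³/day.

Flow is perpendicular to layering, so the layers act in series and the equivalent K is the thickness-weighted harmonic mean.
Total thickness L = 10.1 + 5.14 = 15.24 m.
Σ(b_i/K_i) = 10.1/0.910 + 5.14/0.425 = 23.19 d.
K_eq = L / Σ(b_i/K_i) = 15.24 / 23.19 = 0.6571 m/day.
Q = K_eq · A · (Δh/L) = 0.6571 × 137 × (7.83/15.24) = 46.25 m³/day.

46.3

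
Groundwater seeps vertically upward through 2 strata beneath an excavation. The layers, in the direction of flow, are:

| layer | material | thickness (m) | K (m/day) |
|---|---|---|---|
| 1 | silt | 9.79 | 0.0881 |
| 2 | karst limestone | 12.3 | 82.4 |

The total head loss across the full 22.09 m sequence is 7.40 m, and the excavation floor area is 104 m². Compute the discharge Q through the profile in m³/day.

6.92

Flow is perpendicular to layering, so the layers act in series and the equivalent K is the thickness-weighted harmonic mean.
Total thickness L = 9.79 + 12.3 = 22.09 m.
Σ(b_i/K_i) = 9.79/0.0881 + 12.3/82.4 = 111.3 d.
K_eq = L / Σ(b_i/K_i) = 22.09 / 111.3 = 0.1985 m/day.
Q = K_eq · A · (Δh/L) = 0.1985 × 104 × (7.40/22.09) = 6.916 m³/day.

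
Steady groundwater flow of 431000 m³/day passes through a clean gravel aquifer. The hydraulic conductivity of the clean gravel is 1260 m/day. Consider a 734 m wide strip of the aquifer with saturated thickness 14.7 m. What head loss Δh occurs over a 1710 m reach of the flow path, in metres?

54.2

Cross-sectional area A = 734 × 14.7 = 10790 m².
From Q = K·A·i, i = Q / (K·A) = 431000 / (1260 × 10790) = 0.03170.
Head loss Δh = i · L = 0.03170 × 1710 = 54.21 m.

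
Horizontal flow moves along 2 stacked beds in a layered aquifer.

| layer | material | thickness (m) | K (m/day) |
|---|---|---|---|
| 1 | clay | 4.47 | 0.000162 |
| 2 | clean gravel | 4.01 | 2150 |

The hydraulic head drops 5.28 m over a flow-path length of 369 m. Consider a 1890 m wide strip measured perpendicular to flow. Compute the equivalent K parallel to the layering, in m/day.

Flow is parallel to layering, so each bed carries its own Darcy discharge and the transmissivities add.
Σ(K_i·b_i) = 0.000162×4.47 + 2150×4.01 = 8622 m²/day.
Total thickness b = 8.480 m, so K_eq = Σ(K_i·b_i)/b = 1017 m/day.

1020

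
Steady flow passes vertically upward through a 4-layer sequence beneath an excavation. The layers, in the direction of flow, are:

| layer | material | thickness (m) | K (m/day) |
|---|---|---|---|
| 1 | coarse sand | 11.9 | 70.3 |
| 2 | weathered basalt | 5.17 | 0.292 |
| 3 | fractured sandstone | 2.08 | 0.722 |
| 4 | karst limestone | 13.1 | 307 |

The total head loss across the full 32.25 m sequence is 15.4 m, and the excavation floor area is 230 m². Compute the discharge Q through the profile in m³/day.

170

Flow is perpendicular to layering, so the layers act in series and the equivalent K is the thickness-weighted harmonic mean.
Total thickness L = 11.9 + 5.17 + 2.08 + 13.1 = 32.25 m.
Σ(b_i/K_i) = 11.9/70.3 + 5.17/0.292 + 2.08/0.722 + 13.1/307 = 20.80 d.
K_eq = L / Σ(b_i/K_i) = 32.25 / 20.80 = 1.551 m/day.
Q = K_eq · A · (Δh/L) = 1.551 × 230 × (15.4/32.25) = 170.3 m³/day.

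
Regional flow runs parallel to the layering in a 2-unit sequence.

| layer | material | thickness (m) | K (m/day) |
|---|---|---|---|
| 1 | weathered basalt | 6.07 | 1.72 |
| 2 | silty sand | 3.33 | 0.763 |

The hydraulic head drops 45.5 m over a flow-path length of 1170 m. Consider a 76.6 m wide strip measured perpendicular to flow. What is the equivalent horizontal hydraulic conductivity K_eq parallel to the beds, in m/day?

Flow is parallel to layering, so each bed carries its own Darcy discharge and the transmissivities add.
Σ(K_i·b_i) = 1.72×6.07 + 0.763×3.33 = 12.98 m²/day.
Total thickness b = 9.400 m, so K_eq = Σ(K_i·b_i)/b = 1.381 m/day.

1.38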